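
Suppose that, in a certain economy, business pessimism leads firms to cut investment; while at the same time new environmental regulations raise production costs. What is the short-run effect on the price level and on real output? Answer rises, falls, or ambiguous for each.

Price level: ambiguous; output: falls

The first event is a negative demand shock: AD shifts left, which by itself pushes P down and Y down.
The second is an adverse supply shock: SRAS shifts left, which by itself pushes P up and Y down.
The two shocks push P in opposite directions, so the effect on P is ambiguous. Both shocks push Y down, so Y falls.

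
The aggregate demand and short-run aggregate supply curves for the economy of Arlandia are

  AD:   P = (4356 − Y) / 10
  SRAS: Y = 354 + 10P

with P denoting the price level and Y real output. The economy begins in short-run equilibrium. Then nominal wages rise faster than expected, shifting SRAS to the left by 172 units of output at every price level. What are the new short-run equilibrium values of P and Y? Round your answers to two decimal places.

This is a negative supply shock: SRAS shifts left.
New SRAS: Y = 182 + 10P.
Set AD = SRAS: 4356 − 10P = 182 + 10P, so 4174 = 20P and P = 208.70.
Substituting into AD, Y = 2269.00.

P = 208.70, Y = 2269.00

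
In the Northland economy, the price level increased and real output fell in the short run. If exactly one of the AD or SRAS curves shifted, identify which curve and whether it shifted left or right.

P rose and Y fell. An AD shift moves P and Y in the same direction; an SRAS shift moves them in opposite directions.
Here P and Y moved in opposite directions, so the SRAS curve shifted.
Since Y fell, SRAS shifted left.

SRAS shifted left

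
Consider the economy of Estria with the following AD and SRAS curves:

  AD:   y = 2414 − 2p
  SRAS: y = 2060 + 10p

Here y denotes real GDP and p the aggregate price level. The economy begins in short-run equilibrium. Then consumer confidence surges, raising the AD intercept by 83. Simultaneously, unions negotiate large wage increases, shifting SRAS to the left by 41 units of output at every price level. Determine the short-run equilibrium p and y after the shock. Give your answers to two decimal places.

p = 39.83, y = 2417.33

After both shocks: AD is y = 2497 − 2p and SRAS is y = 2019 + 10p.
Setting them equal: 478 = 12p, so p = 39.83.
Substituting into AD, y = 2417.33.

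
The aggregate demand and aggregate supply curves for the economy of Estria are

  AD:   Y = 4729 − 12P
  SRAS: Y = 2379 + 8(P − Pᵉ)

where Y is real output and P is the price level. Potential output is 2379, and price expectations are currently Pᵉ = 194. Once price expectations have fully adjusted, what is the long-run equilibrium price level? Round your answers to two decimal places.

Short run: with Pᵉ = 194, SRAS is Y = 827 + 8P. Setting AD = SRAS gives 3902 = 20P, so P = 195.10 and Y = 4729 − 12P = 2387.80.
Output 2387.80 is above potential 2379, so over time expected prices rise and SRAS shifts left until Y returns to 2379.
Long run: Y = 2379 on the AD curve gives 2379 = 4729 − 12P, so P = 195.83.

Long-run P = 195.83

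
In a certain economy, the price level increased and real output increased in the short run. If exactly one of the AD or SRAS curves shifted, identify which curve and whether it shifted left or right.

P rose and Y rose. An AD shift moves P and Y in the same direction; an SRAS shift moves them in opposite directions.
Here P and Y moved in the same direction, so the AD curve shifted.
Since Y rose, AD shifted right.

AD shifted right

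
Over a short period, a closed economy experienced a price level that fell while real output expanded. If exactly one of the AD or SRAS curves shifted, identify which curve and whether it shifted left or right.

SRAS shifted right

P fell and Y rose. An AD shift moves P and Y in the same direction; an SRAS shift moves them in opposite directions.
Here P and Y moved in opposite directions, so the SRAS curve shifted.
Since Y rose, SRAS shifted right.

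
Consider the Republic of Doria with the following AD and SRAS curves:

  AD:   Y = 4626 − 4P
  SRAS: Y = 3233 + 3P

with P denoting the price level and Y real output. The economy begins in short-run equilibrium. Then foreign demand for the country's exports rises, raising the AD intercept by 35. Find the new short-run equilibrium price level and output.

This is a positive demand shock: AD shifts right.
New AD: Y = 4661 − 4P.
Set AD = SRAS: 4661 − 4P = 3233 + 3P, so 1428 = 7P and P = 204.
Y = 4661 − 4·204 = 3845.

P = 204, Y = 3845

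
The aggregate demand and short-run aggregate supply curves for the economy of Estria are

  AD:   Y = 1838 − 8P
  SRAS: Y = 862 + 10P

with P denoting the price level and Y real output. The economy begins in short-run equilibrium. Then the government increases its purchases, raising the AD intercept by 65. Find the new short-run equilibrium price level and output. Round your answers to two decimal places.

P = 57.83, Y = 1440.33

This is a positive demand shock: AD shifts right.
New AD: Y = 1903 − 8P.
Set AD = SRAS: 1903 − 8P = 862 + 10P, so 1041 = 18P and P = 57.83.
Substituting into AD, Y = 1440.33.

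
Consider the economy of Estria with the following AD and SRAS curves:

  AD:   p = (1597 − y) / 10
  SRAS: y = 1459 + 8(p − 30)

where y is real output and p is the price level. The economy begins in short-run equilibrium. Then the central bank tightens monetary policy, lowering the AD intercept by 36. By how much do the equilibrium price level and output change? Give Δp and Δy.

This is a negative demand shock: AD shifts left.
New AD: y = 1561 − 10p.
SRAS can be written y = 1219 + 8p.
Set AD = SRAS: 1561 − 10p = 1219 + 8p, so 342 = 18p and p = 19.
y = 1561 − 10·19 = 1371.
Initially p = 21, y = 1387, so Δp = -2 and Δy = -16.

Δp = -2, Δy = -16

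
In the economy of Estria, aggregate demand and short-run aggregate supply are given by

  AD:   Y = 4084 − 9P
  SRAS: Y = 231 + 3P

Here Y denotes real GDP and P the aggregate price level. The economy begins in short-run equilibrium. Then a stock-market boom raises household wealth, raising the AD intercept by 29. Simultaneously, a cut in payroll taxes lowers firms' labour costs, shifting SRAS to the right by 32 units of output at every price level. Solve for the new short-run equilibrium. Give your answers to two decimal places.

After both shocks: AD is Y = 4113 − 9P and SRAS is Y = 263 + 3P.
Setting them equal: 3850 = 12P, so P = 320.83.
Substituting into AD, Y = 1225.50.

P = 320.83, Y = 1225.50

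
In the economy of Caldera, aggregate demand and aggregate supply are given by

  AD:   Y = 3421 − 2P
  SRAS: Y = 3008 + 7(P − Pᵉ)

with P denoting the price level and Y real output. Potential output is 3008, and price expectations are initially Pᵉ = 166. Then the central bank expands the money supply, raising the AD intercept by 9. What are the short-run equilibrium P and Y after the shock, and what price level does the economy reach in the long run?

Short run: P = 176, Y = 3078. Long run: P = 211.

AD shifts right: new AD is Y = 3430 − 2P. With Pᵉ = 166, SRAS is Y = 1846 + 7P.
Short run: 3430 − 2P = 1846 + 7P gives 1584 = 9P, so P = 176 and Y = 3430 − 2·176 = 3078.
Y = 3078 is above potential 3008; expectations adjust and SRAS shifts left until Y = 3008.
Long run: on the new AD curve, 3008 = 3430 − 2P gives P = 211.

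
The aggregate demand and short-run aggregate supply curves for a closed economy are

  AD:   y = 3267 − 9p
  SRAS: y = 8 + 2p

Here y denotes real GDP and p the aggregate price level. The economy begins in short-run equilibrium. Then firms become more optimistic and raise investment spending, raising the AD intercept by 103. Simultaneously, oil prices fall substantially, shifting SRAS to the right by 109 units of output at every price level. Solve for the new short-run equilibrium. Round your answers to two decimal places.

p = 295.73, y = 708.45

After both shocks: AD is y = 3370 − 9p and SRAS is y = 117 + 2p.
Setting them equal: 3253 = 11p, so p = 295.73.
Substituting into AD, y = 708.45.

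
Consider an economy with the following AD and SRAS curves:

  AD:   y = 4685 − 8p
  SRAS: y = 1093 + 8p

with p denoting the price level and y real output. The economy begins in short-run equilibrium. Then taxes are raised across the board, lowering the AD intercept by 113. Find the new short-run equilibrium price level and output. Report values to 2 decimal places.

This is a negative demand shock: AD shifts left.
New AD: y = 4572 − 8p.
Set AD = SRAS: 4572 − 8p = 1093 + 8p, so 3479 = 16p and p = 217.44.
Substituting into AD, y = 2832.50.

p = 217.44, y = 2832.50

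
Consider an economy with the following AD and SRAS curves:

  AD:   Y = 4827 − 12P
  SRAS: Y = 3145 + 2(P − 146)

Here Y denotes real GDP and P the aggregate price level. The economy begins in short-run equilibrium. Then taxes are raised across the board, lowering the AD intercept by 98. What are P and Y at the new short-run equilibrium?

P = 134, Y = 3121

This is a negative demand shock: AD shifts left.
New AD: Y = 4729 − 12P.
SRAS can be written Y = 2853 + 2P.
Set AD = SRAS: 4729 − 12P = 2853 + 2P, so 1876 = 14P and P = 134.
Y = 4729 − 12·134 = 3121.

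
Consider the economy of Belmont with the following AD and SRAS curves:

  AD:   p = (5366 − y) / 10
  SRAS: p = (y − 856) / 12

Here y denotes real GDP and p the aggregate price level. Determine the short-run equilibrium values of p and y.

Rearrange AD to y = 5366 − 10p.
Rearrange SRAS to y = 856 + 12p.
Set AD = SRAS: 5366 − 10p = 856 + 12p, so 4510 = 22p and p = 205.
Then y = 5366 − 10·205 = 3316.

p = 205, y = 3316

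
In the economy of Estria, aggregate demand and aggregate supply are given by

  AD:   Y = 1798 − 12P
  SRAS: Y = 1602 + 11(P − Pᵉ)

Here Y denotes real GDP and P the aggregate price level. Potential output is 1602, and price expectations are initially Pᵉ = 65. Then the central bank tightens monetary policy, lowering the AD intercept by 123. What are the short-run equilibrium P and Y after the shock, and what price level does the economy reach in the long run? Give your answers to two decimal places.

AD shifts left: new AD is Y = 1675 − 12P. With Pᵉ = 65, SRAS is Y = 887 + 11P.
Short run: 1675 − 12P = 887 + 11P gives 788 = 23P, so P = 34.26 and Y = 1675 − 12P = 1263.87.
Y = 1263.87 is below potential 1602; expectations adjust and SRAS shifts right until Y = 1602.
Long run: on the new AD curve, 1602 = 1675 − 12P gives P = 6.08.

Short run: P = 34.26, Y = 1263.87. Long run: P = 6.08.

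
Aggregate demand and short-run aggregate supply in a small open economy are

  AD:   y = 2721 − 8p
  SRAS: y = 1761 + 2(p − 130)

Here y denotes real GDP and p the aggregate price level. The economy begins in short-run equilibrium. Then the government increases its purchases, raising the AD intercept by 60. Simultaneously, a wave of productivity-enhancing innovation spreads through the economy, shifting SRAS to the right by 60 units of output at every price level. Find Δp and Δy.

After both shocks: AD is y = 2781 − 8p and SRAS is y = 1561 + 2p.
Setting them equal: 1220 = 10p, so p = 122.
y = 2781 − 8·122 = 1805.
Initially p = 122, y = 1745, so Δp = +0 and Δy = +60.

Δp = +0, Δy = +60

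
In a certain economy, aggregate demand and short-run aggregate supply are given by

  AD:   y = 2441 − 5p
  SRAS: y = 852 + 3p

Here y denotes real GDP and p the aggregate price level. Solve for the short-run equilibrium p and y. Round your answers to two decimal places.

p = 198.63, y = 1447.88

Set AD = SRAS: 2441 − 5p = 852 + 3p, so 1589 = 8p and p = 198.63.
Substituting into AD, y = 2441 − 5p = 1447.88.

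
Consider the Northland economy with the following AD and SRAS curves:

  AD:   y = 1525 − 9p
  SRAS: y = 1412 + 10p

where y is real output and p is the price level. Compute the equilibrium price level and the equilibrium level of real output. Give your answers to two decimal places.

Set AD = SRAS: 1525 − 9p = 1412 + 10p, so 113 = 19p and p = 5.95.
Substituting into AD, y = 1525 − 9p = 1471.47.

p = 5.95, y = 1471.47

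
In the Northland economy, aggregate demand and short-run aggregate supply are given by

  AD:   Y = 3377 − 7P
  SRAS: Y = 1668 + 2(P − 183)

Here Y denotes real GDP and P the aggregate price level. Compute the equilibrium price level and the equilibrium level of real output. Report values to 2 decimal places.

Write SRAS as Y = 1668 + 2P − 366 = 1302 + 2P.
Set AD = SRAS: 3377 − 7P = 1302 + 2P, so 2075 = 9P and P = 230.56.
Substituting into AD, Y = 3377 − 7P = 1763.11.

P = 230.56, Y = 1763.11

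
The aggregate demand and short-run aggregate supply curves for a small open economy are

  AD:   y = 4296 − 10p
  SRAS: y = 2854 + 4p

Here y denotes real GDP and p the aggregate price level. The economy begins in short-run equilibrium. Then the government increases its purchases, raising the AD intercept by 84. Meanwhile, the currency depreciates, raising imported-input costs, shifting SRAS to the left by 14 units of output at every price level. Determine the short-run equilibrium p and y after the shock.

After both shocks: AD is y = 4380 − 10p and SRAS is y = 2840 + 4p.
Setting them equal: 1540 = 14p, so p = 110.
y = 4380 − 10·110 = 3280.

p = 110, y = 3280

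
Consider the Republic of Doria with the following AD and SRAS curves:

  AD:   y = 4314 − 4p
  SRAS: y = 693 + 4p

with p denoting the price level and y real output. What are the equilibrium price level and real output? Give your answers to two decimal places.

p = 452.63, y = 2503.50

Set AD = SRAS: 4314 − 4p = 693 + 4p, so 3621 = 8p and p = 452.63.
Substituting into AD, y = 4314 − 4p = 2503.50.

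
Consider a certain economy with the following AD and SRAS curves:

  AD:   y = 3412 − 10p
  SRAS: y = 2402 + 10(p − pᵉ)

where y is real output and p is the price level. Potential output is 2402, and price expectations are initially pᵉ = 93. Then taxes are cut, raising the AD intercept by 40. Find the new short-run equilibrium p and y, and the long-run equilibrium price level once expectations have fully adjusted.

AD shifts right: new AD is y = 3452 − 10p. With pᵉ = 93, SRAS is y = 1472 + 10p.
Short run: 3452 − 10p = 1472 + 10p gives 1980 = 20p, so p = 99 and y = 3452 − 10·99 = 2462.
y = 2462 is above potential 2402; expectations adjust and SRAS shifts left until y = 2402.
Long run: on the new AD curve, 2402 = 3452 − 10p gives p = 105.

Short run: p = 99, y = 2462. Long run: p = 105.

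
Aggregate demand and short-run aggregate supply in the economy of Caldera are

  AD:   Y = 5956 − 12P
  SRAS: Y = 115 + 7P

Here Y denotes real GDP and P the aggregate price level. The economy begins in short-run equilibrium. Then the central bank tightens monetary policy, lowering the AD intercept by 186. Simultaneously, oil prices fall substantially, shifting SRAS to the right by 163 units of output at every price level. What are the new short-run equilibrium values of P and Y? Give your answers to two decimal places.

After both shocks: AD is Y = 5770 − 12P and SRAS is Y = 278 + 7P.
Setting them equal: 5492 = 19P, so P = 289.05.
Substituting into AD, Y = 2301.37.

P = 289.05, Y = 2301.37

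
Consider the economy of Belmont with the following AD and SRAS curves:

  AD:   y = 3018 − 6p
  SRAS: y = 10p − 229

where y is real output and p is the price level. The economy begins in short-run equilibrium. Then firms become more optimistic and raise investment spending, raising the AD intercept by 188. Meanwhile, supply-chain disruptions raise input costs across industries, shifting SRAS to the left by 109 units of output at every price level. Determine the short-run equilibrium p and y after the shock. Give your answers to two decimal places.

p = 221.50, y = 1877.00

After both shocks: AD is y = 3206 − 6p and SRAS is y = 10p − 338.
Setting them equal: 3544 = 16p, so p = 221.50.
Substituting into AD, y = 1877.00.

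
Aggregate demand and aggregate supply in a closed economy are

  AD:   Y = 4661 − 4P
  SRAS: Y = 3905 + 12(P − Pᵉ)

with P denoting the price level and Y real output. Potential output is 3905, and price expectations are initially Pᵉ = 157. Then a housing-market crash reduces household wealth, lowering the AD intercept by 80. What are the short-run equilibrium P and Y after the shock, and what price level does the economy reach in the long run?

AD shifts left: new AD is Y = 4581 − 4P. With Pᵉ = 157, SRAS is Y = 2021 + 12P.
Short run: 4581 − 4P = 2021 + 12P gives 2560 = 16P, so P = 160 and Y = 4581 − 4·160 = 3941.
Y = 3941 is above potential 3905; expectations adjust and SRAS shifts left until Y = 3905.
Long run: on the new AD curve, 3905 = 4581 − 4P gives P = 169.

Short run: P = 160, Y = 3941. Long run: P = 169.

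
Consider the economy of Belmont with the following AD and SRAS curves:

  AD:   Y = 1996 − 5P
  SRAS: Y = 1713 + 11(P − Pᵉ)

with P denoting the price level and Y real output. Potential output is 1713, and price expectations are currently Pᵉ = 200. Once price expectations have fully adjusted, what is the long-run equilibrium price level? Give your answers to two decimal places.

Long-run P = 56.60

Short run: with Pᵉ = 200, SRAS is Y = 11P − 487. Setting AD = SRAS gives 2483 = 16P, so P = 155.19 and Y = 1996 − 5P = 1220.06.
Output 1220.06 is below potential 1713, so over time expected prices fall and SRAS shifts right until Y returns to 1713.
Long run: Y = 1713 on the AD curve gives 1713 = 1996 − 5P, so P = 56.60.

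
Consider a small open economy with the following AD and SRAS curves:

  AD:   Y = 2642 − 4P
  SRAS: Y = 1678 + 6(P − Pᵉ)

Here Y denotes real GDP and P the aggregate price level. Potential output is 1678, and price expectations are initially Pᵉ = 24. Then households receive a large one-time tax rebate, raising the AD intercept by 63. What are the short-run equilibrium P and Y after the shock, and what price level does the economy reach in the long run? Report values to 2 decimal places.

AD shifts right: new AD is Y = 2705 − 4P. With Pᵉ = 24, SRAS is Y = 1534 + 6P.
Short run: 2705 − 4P = 1534 + 6P gives 1171 = 10P, so P = 117.10 and Y = 2705 − 4P = 2236.60.
Y = 2236.60 is above potential 1678; expectations adjust and SRAS shifts left until Y = 1678.
Long run: on the new AD curve, 1678 = 2705 − 4P gives P = 256.75.

Short run: P = 117.10, Y = 2236.60. Long run: P = 256.75.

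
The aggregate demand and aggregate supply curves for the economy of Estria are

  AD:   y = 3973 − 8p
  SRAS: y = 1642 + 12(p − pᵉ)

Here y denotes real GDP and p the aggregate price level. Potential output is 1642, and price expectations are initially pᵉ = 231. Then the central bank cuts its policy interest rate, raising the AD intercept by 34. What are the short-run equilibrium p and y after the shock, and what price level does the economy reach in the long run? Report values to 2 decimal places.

Short run: p = 256.85, y = 1952.20. Long run: p = 295.63.

AD shifts right: new AD is y = 4007 − 8p. With pᵉ = 231, SRAS is y = 12p − 1130.
Short run: 4007 − 8p = 12p − 1130 gives 5137 = 20p, so p = 256.85 and y = 4007 − 8p = 1952.20.
y = 1952.20 is above potential 1642; expectations adjust and SRAS shifts left until y = 1642.
Long run: on the new AD curve, 1642 = 4007 − 8p gives p = 295.63.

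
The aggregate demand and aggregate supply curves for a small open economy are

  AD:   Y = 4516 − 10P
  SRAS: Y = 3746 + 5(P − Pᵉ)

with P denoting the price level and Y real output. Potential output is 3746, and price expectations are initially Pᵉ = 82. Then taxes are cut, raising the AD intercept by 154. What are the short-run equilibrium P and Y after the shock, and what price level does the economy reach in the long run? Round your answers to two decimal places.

AD shifts right: new AD is Y = 4670 − 10P. With Pᵉ = 82, SRAS is Y = 3336 + 5P.
Short run: 4670 − 10P = 3336 + 5P gives 1334 = 15P, so P = 88.93 and Y = 4670 − 10P = 3780.67.
Y = 3780.67 is above potential 3746; expectations adjust and SRAS shifts left until Y = 3746.
Long run: on the new AD curve, 3746 = 4670 − 10P gives P = 92.40.

Short run: P = 88.93, Y = 3780.67. Long run: P = 92.40.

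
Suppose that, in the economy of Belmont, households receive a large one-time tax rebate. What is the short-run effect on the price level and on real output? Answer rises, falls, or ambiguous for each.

This is a positive demand shock: AD shifts right.
Moving along the upward-sloping SRAS curve, P rises and Y rises.

Price level: rises; output: rises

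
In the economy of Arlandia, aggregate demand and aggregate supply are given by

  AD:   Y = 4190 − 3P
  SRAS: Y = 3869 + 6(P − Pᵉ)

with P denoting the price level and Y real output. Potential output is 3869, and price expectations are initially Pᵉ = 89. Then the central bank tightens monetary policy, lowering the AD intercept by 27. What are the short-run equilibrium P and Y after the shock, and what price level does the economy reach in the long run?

Short run: P = 92, Y = 3887. Long run: P = 98.

AD shifts left: new AD is Y = 4163 − 3P. With Pᵉ = 89, SRAS is Y = 3335 + 6P.
Short run: 4163 − 3P = 3335 + 6P gives 828 = 9P, so P = 92 and Y = 4163 − 3·92 = 3887.
Y = 3887 is above potential 3869; expectations adjust and SRAS shifts left until Y = 3869.
Long run: on the new AD curve, 3869 = 4163 − 3P gives P = 98.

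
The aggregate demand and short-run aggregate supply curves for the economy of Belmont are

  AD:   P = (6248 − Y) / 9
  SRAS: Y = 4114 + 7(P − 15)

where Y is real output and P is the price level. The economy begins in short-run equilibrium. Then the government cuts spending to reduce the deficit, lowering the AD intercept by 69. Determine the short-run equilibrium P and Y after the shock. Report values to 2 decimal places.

P = 135.63, Y = 4958.38

This is a negative demand shock: AD shifts left.
New AD: Y = 6179 − 9P.
SRAS can be written Y = 4009 + 7P.
Set AD = SRAS: 6179 − 9P = 4009 + 7P, so 2170 = 16P and P = 135.63.
Substituting into AD, Y = 4958.38.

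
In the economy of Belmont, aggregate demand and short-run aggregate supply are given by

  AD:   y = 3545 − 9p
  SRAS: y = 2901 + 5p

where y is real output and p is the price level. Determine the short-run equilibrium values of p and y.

Set AD = SRAS: 3545 − 9p = 2901 + 5p, so 644 = 14p and p = 46.
Then y = 3545 − 9·46 = 3131.

p = 46, y = 3131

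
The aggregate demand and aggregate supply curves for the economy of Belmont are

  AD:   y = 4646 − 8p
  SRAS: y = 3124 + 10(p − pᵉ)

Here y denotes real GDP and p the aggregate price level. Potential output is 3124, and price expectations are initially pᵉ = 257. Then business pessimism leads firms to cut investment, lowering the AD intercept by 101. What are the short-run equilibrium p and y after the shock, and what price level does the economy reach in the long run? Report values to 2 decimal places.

Short run: p = 221.72, y = 2771.22. Long run: p = 177.63.

AD shifts left: new AD is y = 4545 − 8p. With pᵉ = 257, SRAS is y = 554 + 10p.
Short run: 4545 − 8p = 554 + 10p gives 3991 = 18p, so p = 221.72 and y = 4545 − 8p = 2771.22.
y = 2771.22 is below potential 3124; expectations adjust and SRAS shifts right until y = 3124.
Long run: on the new AD curve, 3124 = 4545 − 8p gives p = 177.63.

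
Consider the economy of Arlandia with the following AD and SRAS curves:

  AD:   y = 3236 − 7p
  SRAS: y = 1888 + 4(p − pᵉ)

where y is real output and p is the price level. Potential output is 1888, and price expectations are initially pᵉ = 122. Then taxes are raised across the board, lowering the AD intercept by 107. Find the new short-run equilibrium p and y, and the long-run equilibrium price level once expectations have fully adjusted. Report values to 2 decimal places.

AD shifts left: new AD is y = 3129 − 7p. With pᵉ = 122, SRAS is y = 1400 + 4p.
Short run: 3129 − 7p = 1400 + 4p gives 1729 = 11p, so p = 157.18 and y = 3129 − 7p = 2028.73.
y = 2028.73 is above potential 1888; expectations adjust and SRAS shifts left until y = 1888.
Long run: on the new AD curve, 1888 = 3129 − 7p gives p = 177.29.

Short run: p = 157.18, y = 2028.73. Long run: p = 177.29.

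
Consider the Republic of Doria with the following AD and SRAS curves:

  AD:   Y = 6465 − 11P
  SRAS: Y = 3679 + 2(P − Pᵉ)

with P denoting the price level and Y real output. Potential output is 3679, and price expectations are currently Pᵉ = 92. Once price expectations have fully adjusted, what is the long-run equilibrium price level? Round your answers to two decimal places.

Long-run P = 253.27

Short run: with Pᵉ = 92, SRAS is Y = 3495 + 2P. Setting AD = SRAS gives 2970 = 13P, so P = 228.46 and Y = 6465 − 11P = 3951.92.
Output 3951.92 is above potential 3679, so over time expected prices rise and SRAS shifts left until Y returns to 3679.
Long run: Y = 3679 on the AD curve gives 3679 = 6465 − 11P, so P = 253.27.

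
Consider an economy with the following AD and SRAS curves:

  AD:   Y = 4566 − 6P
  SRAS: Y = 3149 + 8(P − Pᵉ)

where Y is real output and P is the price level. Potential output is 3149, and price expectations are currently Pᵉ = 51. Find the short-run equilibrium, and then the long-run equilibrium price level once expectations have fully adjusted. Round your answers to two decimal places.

Short run: with Pᵉ = 51, SRAS is Y = 2741 + 8P. Setting AD = SRAS gives 1825 = 14P, so P = 130.36 and Y = 4566 − 6P = 3783.86.
Output 3783.86 is above potential 3149, so over time expected prices rise and SRAS shifts left until Y returns to 3149.
Long run: Y = 3149 on the AD curve gives 3149 = 4566 − 6P, so P = 236.17.

Short run: P = 130.36, Y = 3783.86. Long run: P = 236.17.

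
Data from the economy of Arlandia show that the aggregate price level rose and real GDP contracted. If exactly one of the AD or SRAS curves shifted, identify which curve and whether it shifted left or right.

P rose and Y fell. An AD shift moves P and Y in the same direction; an SRAS shift moves them in opposite directions.
Here P and Y moved in opposite directions, so the SRAS curve shifted.
Since Y fell, SRAS shifted left.

SRAS shifted left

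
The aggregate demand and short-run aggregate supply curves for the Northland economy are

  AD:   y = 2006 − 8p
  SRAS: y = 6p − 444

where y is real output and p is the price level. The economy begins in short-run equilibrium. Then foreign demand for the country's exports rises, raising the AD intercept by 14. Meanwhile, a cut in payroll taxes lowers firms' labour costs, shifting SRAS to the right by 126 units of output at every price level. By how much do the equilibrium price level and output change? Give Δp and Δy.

After both shocks: AD is y = 2020 − 8p and SRAS is y = 6p − 318.
Setting them equal: 2338 = 14p, so p = 167.
y = 2020 − 8·167 = 684.
Initially p = 175, y = 606, so Δp = -8 and Δy = +78.

Δp = -8, Δy = +78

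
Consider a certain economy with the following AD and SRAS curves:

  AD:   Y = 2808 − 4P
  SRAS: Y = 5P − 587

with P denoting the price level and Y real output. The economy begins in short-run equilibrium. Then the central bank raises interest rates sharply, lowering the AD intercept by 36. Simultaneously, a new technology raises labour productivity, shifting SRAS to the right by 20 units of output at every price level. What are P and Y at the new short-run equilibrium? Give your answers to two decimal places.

P = 371.00, Y = 1288.00

After both shocks: AD is Y = 2772 − 4P and SRAS is Y = 5P − 567.
Setting them equal: 3339 = 9P, so P = 371.00.
Substituting into AD, Y = 1288.00.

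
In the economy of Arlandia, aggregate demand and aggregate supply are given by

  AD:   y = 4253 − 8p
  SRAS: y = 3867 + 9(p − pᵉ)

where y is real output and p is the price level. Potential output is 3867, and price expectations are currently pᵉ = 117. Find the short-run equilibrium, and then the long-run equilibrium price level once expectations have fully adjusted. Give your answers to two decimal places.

Short run: p = 84.65, y = 3575.82. Long run: p = 48.25.

Short run: with pᵉ = 117, SRAS is y = 2814 + 9p. Setting AD = SRAS gives 1439 = 17p, so p = 84.65 and y = 4253 − 8p = 3575.82.
Output 3575.82 is below potential 3867, so over time expected prices fall and SRAS shifts right until y returns to 3867.
Long run: y = 3867 on the AD curve gives 3867 = 4253 − 8p, so p = 48.25.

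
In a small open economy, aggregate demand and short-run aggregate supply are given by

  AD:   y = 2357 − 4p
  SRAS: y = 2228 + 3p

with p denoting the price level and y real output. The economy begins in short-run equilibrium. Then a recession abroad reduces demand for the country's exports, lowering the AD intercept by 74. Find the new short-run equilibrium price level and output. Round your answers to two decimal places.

This is a negative demand shock: AD shifts left.
New AD: y = 2283 − 4p.
Set AD = SRAS: 2283 − 4p = 2228 + 3p, so 55 = 7p and p = 7.86.
Substituting into AD, y = 2251.57.

p = 7.86, y = 2251.57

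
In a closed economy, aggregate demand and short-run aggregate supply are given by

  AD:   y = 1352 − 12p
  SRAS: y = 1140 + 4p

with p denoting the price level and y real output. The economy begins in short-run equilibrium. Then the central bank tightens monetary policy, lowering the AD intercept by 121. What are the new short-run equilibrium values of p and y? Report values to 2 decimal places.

This is a negative demand shock: AD shifts left.
New AD: y = 1231 − 12p.
Set AD = SRAS: 1231 − 12p = 1140 + 4p, so 91 = 16p and p = 5.69.
Substituting into AD, y = 1162.75.

p = 5.69, y = 1162.75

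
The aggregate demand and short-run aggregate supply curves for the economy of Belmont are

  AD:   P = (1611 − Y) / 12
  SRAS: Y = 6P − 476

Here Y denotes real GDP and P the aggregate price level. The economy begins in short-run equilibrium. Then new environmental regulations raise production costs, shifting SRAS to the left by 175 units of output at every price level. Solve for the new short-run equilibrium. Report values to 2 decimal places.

P = 125.67, Y = 103.00

This is a negative supply shock: SRAS shifts left.
New SRAS: Y = 6P − 651.
Set AD = SRAS: 1611 − 12P = 6P − 651, so 2262 = 18P and P = 125.67.
Substituting into AD, Y = 103.00.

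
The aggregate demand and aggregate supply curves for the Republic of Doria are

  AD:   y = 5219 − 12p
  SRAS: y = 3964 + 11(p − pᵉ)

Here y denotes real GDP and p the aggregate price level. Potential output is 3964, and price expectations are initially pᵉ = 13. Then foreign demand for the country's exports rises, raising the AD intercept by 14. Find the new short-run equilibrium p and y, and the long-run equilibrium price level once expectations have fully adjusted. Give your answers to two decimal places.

AD shifts right: new AD is y = 5233 − 12p. With pᵉ = 13, SRAS is y = 3821 + 11p.
Short run: 5233 − 12p = 3821 + 11p gives 1412 = 23p, so p = 61.39 and y = 5233 − 12p = 4496.30.
y = 4496.30 is above potential 3964; expectations adjust and SRAS shifts left until y = 3964.
Long run: on the new AD curve, 3964 = 5233 − 12p gives p = 105.75.

Short run: p = 61.39, y = 4496.30. Long run: p = 105.75.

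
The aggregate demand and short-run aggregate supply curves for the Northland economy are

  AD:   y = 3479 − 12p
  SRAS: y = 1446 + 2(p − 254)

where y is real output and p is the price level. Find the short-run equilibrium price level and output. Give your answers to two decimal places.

Write SRAS as y = 1446 + 2p − 508 = 938 + 2p.
Set AD = SRAS: 3479 − 12p = 938 + 2p, so 2541 = 14p and p = 181.50.
Substituting into AD, y = 3479 − 12p = 1301.00.

p = 181.50, y = 1301.00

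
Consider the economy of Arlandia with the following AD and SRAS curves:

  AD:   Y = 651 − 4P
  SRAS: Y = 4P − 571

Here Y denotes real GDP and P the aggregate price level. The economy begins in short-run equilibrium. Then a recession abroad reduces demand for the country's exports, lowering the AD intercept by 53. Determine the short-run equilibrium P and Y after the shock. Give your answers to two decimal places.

This is a negative demand shock: AD shifts left.
New AD: Y = 598 − 4P.
Set AD = SRAS: 598 − 4P = 4P − 571, so 1169 = 8P and P = 146.13.
Substituting into AD, Y = 13.50.

P = 146.13, Y = 13.50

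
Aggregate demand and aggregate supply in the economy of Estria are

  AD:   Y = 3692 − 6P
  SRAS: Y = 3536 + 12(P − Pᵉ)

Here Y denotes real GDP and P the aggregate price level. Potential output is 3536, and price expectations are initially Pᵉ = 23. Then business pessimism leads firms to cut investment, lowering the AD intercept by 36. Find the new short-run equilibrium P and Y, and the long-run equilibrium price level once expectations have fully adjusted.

AD shifts left: new AD is Y = 3656 − 6P. With Pᵉ = 23, SRAS is Y = 3260 + 12P.
Short run: 3656 − 6P = 3260 + 12P gives 396 = 18P, so P = 22 and Y = 3656 − 6·22 = 3524.
Y = 3524 is below potential 3536; expectations adjust and SRAS shifts right until Y = 3536.
Long run: on the new AD curve, 3536 = 3656 − 6P gives P = 20.

Short run: P = 22, Y = 3524. Long run: P = 20.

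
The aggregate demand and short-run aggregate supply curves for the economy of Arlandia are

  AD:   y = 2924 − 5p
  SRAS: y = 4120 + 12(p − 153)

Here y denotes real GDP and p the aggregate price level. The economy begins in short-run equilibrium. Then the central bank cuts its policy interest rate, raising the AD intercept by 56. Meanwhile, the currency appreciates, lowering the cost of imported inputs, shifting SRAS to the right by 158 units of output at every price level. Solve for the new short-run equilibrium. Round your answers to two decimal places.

After both shocks: AD is y = 2980 − 5p and SRAS is y = 2442 + 12p.
Setting them equal: 538 = 17p, so p = 31.65.
Substituting into AD, y = 2821.76.

p = 31.65, y = 2821.76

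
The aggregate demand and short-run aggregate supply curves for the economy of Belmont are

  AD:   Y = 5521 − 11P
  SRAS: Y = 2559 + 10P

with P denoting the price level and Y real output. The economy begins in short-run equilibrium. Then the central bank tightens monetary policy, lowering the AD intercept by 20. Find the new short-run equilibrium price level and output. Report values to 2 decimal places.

P = 140.10, Y = 3959.95

This is a negative demand shock: AD shifts left.
New AD: Y = 5501 − 11P.
Set AD = SRAS: 5501 − 11P = 2559 + 10P, so 2942 = 21P and P = 140.10.
Substituting into AD, Y = 3959.95.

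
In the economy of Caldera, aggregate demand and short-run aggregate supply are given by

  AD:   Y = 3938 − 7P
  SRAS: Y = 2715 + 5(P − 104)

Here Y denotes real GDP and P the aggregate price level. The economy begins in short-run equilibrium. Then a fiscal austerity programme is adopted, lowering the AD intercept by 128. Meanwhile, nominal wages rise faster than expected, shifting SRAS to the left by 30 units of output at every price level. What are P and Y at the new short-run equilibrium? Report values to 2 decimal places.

P = 137.08, Y = 2850.42

After both shocks: AD is Y = 3810 − 7P and SRAS is Y = 2165 + 5P.
Setting them equal: 1645 = 12P, so P = 137.08.
Substituting into AD, Y = 2850.42.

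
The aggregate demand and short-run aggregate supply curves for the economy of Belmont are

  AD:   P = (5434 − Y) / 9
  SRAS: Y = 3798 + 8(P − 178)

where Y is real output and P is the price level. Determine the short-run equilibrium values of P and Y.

Write SRAS as Y = 3798 + 8P − 1424 = 2374 + 8P.
Rearrange AD to Y = 5434 − 9P.
Set AD = SRAS: 5434 − 9P = 2374 + 8P, so 3060 = 17P and P = 180.
Then Y = 5434 − 9·180 = 3814.

P = 180, Y = 3814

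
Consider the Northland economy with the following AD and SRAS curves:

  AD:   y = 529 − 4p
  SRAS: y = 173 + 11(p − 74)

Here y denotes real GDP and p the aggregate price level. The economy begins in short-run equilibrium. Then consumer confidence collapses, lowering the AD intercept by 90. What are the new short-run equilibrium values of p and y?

p = 72, y = 151

This is a negative demand shock: AD shifts left.
New AD: y = 439 − 4p.
SRAS can be written y = 11p − 641.
Set AD = SRAS: 439 − 4p = 11p − 641, so 1080 = 15p and p = 72.
y = 439 − 4·72 = 151.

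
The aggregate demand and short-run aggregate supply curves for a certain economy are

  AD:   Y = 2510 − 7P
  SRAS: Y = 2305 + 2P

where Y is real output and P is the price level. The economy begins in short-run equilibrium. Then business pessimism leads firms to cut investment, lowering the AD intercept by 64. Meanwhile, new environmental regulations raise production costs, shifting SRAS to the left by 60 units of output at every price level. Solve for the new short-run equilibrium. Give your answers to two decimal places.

P = 22.33, Y = 2289.67

After both shocks: AD is Y = 2446 − 7P and SRAS is Y = 2245 + 2P.
Setting them equal: 201 = 9P, so P = 22.33.
Substituting into AD, Y = 2289.67.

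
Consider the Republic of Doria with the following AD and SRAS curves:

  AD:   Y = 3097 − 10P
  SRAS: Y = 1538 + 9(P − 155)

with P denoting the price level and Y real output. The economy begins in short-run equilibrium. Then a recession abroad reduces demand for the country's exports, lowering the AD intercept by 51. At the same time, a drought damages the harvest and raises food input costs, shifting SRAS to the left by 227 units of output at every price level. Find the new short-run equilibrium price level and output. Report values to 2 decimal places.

P = 164.74, Y = 1398.63

After both shocks: AD is Y = 3046 − 10P and SRAS is Y = 9P − 84.
Setting them equal: 3130 = 19P, so P = 164.74.
Substituting into AD, Y = 1398.63.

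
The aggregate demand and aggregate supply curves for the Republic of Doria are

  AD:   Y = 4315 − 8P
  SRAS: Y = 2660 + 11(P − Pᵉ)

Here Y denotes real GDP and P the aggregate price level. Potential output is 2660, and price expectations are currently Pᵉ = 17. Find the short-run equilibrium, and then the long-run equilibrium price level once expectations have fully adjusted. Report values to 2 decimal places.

Short run: P = 96.95, Y = 3539.42. Long run: P = 206.88.

Short run: with Pᵉ = 17, SRAS is Y = 2473 + 11P. Setting AD = SRAS gives 1842 = 19P, so P = 96.95 and Y = 4315 − 8P = 3539.42.
Output 3539.42 is above potential 2660, so over time expected prices rise and SRAS shifts left until Y returns to 2660.
Long run: Y = 2660 on the AD curve gives 2660 = 4315 − 8P, so P = 206.88.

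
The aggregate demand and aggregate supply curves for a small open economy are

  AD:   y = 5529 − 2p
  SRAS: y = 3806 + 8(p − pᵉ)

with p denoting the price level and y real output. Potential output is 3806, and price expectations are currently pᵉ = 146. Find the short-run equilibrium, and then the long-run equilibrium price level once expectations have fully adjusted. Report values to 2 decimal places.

Short run: p = 289.10, y = 4950.80. Long run: p = 861.50.

Short run: with pᵉ = 146, SRAS is y = 2638 + 8p. Setting AD = SRAS gives 2891 = 10p, so p = 289.10 and y = 5529 − 2p = 4950.80.
Output 4950.80 is above potential 3806, so over time expected prices rise and SRAS shifts left until y returns to 3806.
Long run: y = 3806 on the AD curve gives 3806 = 5529 − 2p, so p = 861.50.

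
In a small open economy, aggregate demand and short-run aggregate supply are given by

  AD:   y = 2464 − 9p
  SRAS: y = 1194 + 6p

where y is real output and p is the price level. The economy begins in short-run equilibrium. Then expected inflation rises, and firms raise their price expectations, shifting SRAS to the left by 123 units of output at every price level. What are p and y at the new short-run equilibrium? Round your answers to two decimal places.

p = 92.87, y = 1628.20

This is a negative supply shock: SRAS shifts left.
New SRAS: y = 1071 + 6p.
Set AD = SRAS: 2464 − 9p = 1071 + 6p, so 1393 = 15p and p = 92.87.
Substituting into AD, y = 1628.20.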